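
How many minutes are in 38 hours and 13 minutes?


Hours: 38
Minutes: 13
Convert hours to minutes: 38 x 60 = 2280
Add remaining minutes: 2280 + 13 = 2293

2293


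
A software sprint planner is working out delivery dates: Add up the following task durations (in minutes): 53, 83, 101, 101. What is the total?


Durations: 53, 83, 101, 101
Running sum: 53
+ 83 = 136
+ 101 = 237
+ 101 = 338
Total duration: 338 minutes
That is 5 hours and 38 minutes

338


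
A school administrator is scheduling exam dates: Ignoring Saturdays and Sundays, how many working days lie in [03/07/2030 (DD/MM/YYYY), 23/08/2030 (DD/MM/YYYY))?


Start: 2030-07-03 (Wednesday)
End (exclusive): 2030-08-23 (Friday)
Total calendar days: 51
Full weeks: 51 // 7 = 7 -> 35 weekdays
Remaining 2 days starting on Wednesday:
  Wed(w), Thu(w) -> 2 weekdays
Total business days: 35 + 2 = 37

37


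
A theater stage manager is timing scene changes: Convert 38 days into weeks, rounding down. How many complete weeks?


Total days: 38
Days per week: 7
Division: 38 / 7 = 5 remainder 3
Complete weeks: 5
Remaining days: 3

5


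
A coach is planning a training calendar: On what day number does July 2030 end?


Month: July
Year: 2030
July is a 31-day month
Total: 31 days

31


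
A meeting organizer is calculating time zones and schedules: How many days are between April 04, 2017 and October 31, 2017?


Start date: 2017-04-04
End date: 2017-10-31
Apr 2017: +27 days
May 2017: +31 days
Jun 2017: +30 days
... (4 more months)
Total: 210 days

210


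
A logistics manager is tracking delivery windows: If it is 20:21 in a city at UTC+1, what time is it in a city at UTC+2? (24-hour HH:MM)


Local time: 20:21 at UTC+1 (offset 1h)
Target zone: UTC+2 (offset 2h)
Difference: 2 - (1) = 1 hours
Calculation: 20 + (1) = 21
Result: 21:21

21:21


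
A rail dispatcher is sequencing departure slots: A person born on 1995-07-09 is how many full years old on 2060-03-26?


Birth: 1995-07-09
Reference: 2060-03-26
Year difference: 2060 - 1995 = 65
Has birthday (07-09) occurred by 03-26? No
Birthday not yet reached this year -> subtract 1
Age in full years: 64

64


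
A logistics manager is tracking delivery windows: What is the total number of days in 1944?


Year: 1944
Check leap year rules:
Divisible by 4? Yes
Divisible by 100? No
1944 is a leap year
Days: 366

366


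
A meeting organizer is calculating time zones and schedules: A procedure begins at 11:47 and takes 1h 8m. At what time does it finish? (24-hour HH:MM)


Start time: 11:47
Adding: 1 hours 8 minutes
Minutes: 47 + 8 = 55
Hours: 11 + 1 + 0 = 12
Result: 12:55

12:55


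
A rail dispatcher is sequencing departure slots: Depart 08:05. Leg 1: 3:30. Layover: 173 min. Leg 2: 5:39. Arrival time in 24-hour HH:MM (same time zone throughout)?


Depart: 08:05
Leg 1: +210 min -> 11:35
Layover: +173 min -> 14:28
Leg 2: +339 min -> 20:07
Total travel: 722 minutes = 12h 2m
Arrival: 20:07

20:07


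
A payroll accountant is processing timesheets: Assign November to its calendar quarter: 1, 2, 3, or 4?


Month: November (month 11)
Q1: January-March (months 1-3)
Q2: April-June (months 4-6)
Q3: July-September (months 7-9)
Q4: October-December (months 10-12)
Month 11 falls in Q4

4


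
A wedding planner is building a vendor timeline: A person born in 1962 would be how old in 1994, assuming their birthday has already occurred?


Birth year: 1962
Current year: 1994
Age = current year - birth year
Age = 1994 - 1962 = 32

32


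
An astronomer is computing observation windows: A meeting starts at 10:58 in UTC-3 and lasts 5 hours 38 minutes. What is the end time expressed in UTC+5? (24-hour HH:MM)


Start: 10:58 in UTC-3
Step 1 - add duration:
  minutes: 58 + 38 = 96 (carry 1h)
  hours: 10 + 5 + 1 = 16
  end in UTC-3: 16:36
Step 2 - convert UTC-3 -> UTC+5:
  offset difference: 5 - (-3) = 8 hours
  16 + (8) = 24 -> mod 24 = 0
Result: 00:36 in UTC+5

00:36


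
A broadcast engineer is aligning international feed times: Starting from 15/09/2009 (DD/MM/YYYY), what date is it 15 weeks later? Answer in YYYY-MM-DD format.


Start: 2009-09-15
Weeks to add: 15
Convert to days: 15 x 7 = 105 days
Add 105 days to 2009-09-15
Result: 2009-12-29

2009-12-29


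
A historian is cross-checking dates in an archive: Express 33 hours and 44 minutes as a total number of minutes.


Hours: 33
Extra minutes: 44
Minutes per hour: 60
Hours to minutes: 33 x 60 = 1980
Total: 1980 + 44 = 2024

2024


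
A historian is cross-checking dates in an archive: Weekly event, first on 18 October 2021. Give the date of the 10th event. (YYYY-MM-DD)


First occurrence: 2021-10-18 (occurrence 1)
Each occurrence is 7 days after the previous.
Occurrence 10 is 9 weeks after the first.
9 weeks = 63 days
2021-10-18 + 63 days = 2021-12-20

2021-12-20


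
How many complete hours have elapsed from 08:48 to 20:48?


Start: 08:48
End: 20:48
Hour difference: 20 - 8 = 12 hours
Minute difference: 48 - 48 = 0 minutes
Total minutes: 720
Complete hours: 720 / 60 = 12 (remainder 0)

12


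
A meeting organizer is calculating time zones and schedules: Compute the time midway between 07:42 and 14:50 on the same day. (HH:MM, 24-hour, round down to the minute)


Start time: 07:42 = 462 minutes from midnight
End time: 14:50 = 890 minutes from midnight
Sum: 462 + 890 = 1352
Midpoint: 1352 / 2 = 676 minutes
Convert: 676 / 60 = 11 hours, 16 minutes
Result: 11:16

11:16


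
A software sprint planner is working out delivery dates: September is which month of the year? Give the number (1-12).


Calendar month order:
8. August
9. September <--
10. October
September is month number 9

9


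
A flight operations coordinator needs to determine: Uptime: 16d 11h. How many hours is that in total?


Days: 16
Extra hours: 11
Hours per day: 24
Days to hours: 16 x 24 = 384
Total: 384 + 11 = 395

395


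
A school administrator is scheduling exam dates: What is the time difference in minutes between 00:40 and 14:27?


Start time: 00:40 = 40 minutes from midnight
End time: 14:27 = 867 minutes from midnight
Difference: 867 - 40 = 827 minutes
That is 13 hours and 47 minutes

827


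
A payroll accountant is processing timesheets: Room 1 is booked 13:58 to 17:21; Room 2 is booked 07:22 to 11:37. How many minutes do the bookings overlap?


Interval A: [838, 1041] minutes from midnight
Interval B: [442, 697] minutes from midnight
Overlap start = max(838, 442) = 838
Overlap end = min(1041, 697) = 697
End <= start, so the intervals do not overlap: 0 minutes

0


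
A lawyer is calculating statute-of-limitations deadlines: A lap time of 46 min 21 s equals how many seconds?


Minutes: 46
Seconds: 21
Convert minutes to seconds: 46 x 60 = 2760
Add remaining seconds: 2760 + 21 = 2781

2781


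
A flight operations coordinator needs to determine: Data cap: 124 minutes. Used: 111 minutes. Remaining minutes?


Total budget: 124 minutes
Time used: 111 minutes
Remaining: 124 - 111 = 13 minutes
Percent used: 89.5%
Percent remaining: 10.5%

13


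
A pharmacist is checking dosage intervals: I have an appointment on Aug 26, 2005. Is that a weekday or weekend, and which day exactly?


Date: 2005-08-26
January 1, 2005 is a Saturday
Day of year: 238
Offset from Jan 1: 237 days
237 mod 7 = 6
Result: Friday

Friday


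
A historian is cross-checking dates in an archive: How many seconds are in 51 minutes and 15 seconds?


Minutes: 51
Extra seconds: 15
Seconds per minute: 60
Minutes to seconds: 51 x 60 = 3060
Total: 3060 + 15 = 3075

3075


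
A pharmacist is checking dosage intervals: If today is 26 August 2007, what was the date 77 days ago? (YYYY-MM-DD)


Start: 2007-08-26
Subtracting 77 days
Days already passed in August: 26
After going back through August: 51 more days to subtract
July 2007: 31 days, 20 remaining
June 2007 has 30 days, need 20
Result: 2007-06-10

2007-06-10


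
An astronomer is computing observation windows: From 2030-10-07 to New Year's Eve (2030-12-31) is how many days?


Start: October 07, 2030
End: December 31, 2030
Days left in October: 24
November: 30
December: 31
Sum of remaining months: 61
Total: 24 + 61 = 85

85


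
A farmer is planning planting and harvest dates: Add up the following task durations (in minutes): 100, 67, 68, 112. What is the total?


Durations: 100, 67, 68, 112
Running sum: 100
+ 67 = 167
+ 68 = 235
+ 112 = 347
Total duration: 347 minutes
That is 5 hours and 47 minutes

347


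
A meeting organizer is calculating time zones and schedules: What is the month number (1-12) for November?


Calendar month order:
10. October
11. November <--
12. December
November is month number 11

11


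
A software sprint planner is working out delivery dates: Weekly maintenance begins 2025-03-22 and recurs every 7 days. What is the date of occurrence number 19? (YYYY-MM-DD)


First occurrence: 2025-03-22 (occurrence 1)
Each occurrence is 7 days after the previous.
Occurrence 19 is 18 weeks after the first.
18 weeks = 126 days
2025-03-22 + 126 days = 2025-07-26

2025-07-26


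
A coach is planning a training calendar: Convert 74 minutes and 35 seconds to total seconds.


Minutes: 74
Extra seconds: 35
Seconds per minute: 60
Minutes to seconds: 74 x 60 = 4440
Total: 4440 + 35 = 4475

4475


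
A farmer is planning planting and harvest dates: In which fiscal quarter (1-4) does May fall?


Month: May (month 5)
Q1: January-March (months 1-3)
Q2: April-June (months 4-6)
Q3: July-September (months 7-9)
Q4: October-December (months 10-12)
Month 5 falls in Q2

2


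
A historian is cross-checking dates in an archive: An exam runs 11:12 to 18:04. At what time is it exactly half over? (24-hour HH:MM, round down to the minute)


Start time: 11:12 = 672 minutes from midnight
End time: 18:04 = 1084 minutes from midnight
Sum: 672 + 1084 = 1756
Midpoint: 1756 / 2 = 878 minutes
Convert: 878 / 60 = 14 hours, 38 minutes
Result: 14:38

14:38


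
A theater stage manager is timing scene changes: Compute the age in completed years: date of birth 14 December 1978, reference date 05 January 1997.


Birth: 1978-12-14
Reference: 1997-01-05
Year difference: 1997 - 1978 = 19
Has birthday (12-14) occurred by 01-05? No
Birthday not yet reached this year -> subtract 1
Age in full years: 18

18


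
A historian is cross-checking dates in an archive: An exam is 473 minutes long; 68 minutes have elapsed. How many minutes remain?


Total budget: 473 minutes
Time used: 68 minutes
Remaining: 473 - 68 = 405 minutes
Percent used: 14.4%
Percent remaining: 85.6%

405


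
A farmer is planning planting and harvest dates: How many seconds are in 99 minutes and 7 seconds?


Minutes: 99
Seconds: 7
Convert minutes to seconds: 99 x 60 = 5940
Add remaining seconds: 5940 + 7 = 5947

5947


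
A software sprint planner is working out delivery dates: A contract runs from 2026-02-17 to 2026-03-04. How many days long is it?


Start date: 2026-02-17
End date: 2026-03-04
Feb 2026: +12 days
Mar 2026: +3 days
Total: 15 days

15


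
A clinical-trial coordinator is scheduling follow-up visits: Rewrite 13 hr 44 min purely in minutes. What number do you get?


Hours: 13
Extra minutes: 44
Minutes per hour: 60
Hours to minutes: 13 x 60 = 780
Total: 780 + 44 = 824

824


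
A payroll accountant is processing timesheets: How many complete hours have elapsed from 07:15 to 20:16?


Start: 07:15
End: 20:16
Hour difference: 20 - 7 = 13 hours
Minute difference: 16 - 15 = 1 minutes
Total minutes: 781
Complete hours: 781 / 60 = 13 (remainder 1)

13


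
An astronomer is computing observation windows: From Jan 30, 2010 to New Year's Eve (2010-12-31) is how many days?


Start: January 30, 2010
End: December 31, 2010
Days left in January: 1
February: 28
March: 31
April: 30
May: 31
... plus remaining months
Sum of remaining months: 334
Total: 1 + 334 = 335

335


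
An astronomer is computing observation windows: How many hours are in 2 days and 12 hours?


Days: 2
Extra hours: 12
Hours per day: 24
Days to hours: 2 x 24 = 48
Total: 48 + 12 = 60

60


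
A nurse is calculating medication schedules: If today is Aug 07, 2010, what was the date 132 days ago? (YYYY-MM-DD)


Start: 2010-08-07
Subtracting 132 days
Days already passed in August: 7
After going back through August: 125 more days to subtract
July 2010: 31 days, 94 remaining
June 2010: 30 days, 64 remaining
May 2010: 31 days, 33 remaining
April 2010: 30 days, 3 remaining
Result: 2010-03-28

2010-03-28


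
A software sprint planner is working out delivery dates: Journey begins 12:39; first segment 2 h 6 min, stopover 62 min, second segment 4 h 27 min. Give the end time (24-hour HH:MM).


Depart: 12:39
Leg 1: +126 min -> 14:45
Layover: +62 min -> 15:47
Leg 2: +267 min -> 20:14
Total travel: 455 minutes = 7h 35m
Arrival: 20:14

20:14


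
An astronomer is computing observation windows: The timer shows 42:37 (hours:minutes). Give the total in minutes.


Hours: 42
Minutes: 37
Convert hours to minutes: 42 x 60 = 2520
Add remaining minutes: 2520 + 37 = 2557

2557


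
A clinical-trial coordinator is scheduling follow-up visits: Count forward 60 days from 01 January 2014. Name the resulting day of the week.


Start: 2014-01-01 (Wednesday)
Step 1 - find target date: add 60 days
  2014-01-01 + 60 days = 2014-03-02
Step 2 - day of week:
  60 mod 7 = 4
  Wednesday + 4 days -> Sunday
Result: Sunday (2014-03-02)

Sunday


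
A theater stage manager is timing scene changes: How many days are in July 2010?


Month: July
Year: 2010
July is a 31-day month
Total: 31 days

31


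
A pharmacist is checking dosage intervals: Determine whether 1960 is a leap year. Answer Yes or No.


Year: 1960
Divisible by 4? 1960 / 4 = 490.0 -> Yes
Divisible by 100? 1960 / 100 = 19.6 -> No
Divisible by 4 but not 100, so it IS a leap year

Yes


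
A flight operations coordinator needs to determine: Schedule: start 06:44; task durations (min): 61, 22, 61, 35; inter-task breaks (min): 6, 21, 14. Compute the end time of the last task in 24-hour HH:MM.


Start: 06:44 = 404 min from midnight
  after task 1 (61 min): 07:45
  after break (6 min): 07:51
  after task 2 (22 min): 08:13
  after break (21 min): 08:34
  after task 3 (61 min): 09:35
  after break (14 min): 09:49
  after task 4 (35 min): 10:24
Total elapsed: 220 minutes
End time: 10:24

10:24


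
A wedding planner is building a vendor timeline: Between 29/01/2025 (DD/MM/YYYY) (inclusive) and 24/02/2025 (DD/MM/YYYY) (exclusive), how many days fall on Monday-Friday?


Start: 2025-01-29 (Wednesday)
End (exclusive): 2025-02-24 (Monday)
Total calendar days: 26
Full weeks: 26 // 7 = 3 -> 15 weekdays
Remaining 5 days starting on Wednesday:
  Wed(w), Thu(w), Fri(w), Sat(-), Sun(-) -> 3 weekdays
Total business days: 15 + 3 = 18

18


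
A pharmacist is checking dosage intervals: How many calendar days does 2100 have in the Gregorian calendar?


Year: 2100
Check leap year rules:
Divisible by 4? Yes
Divisible by 100? Yes
Divisible by 400? No
2100 is not a leap year
Days: 365

365


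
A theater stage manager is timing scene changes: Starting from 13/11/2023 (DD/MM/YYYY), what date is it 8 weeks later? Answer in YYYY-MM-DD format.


Start: 2023-11-13
Weeks to add: 8
Convert to days: 8 x 7 = 56 days
Add 56 days to 2023-11-13
Result: 2024-01-08

2024-01-08


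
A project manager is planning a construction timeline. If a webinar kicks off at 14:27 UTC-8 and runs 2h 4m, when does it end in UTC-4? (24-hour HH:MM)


Start: 14:27 in UTC-8
Step 1 - add duration:
  minutes: 27 + 4 = 31
  hours: 14 + 2 + 0 = 16
  end in UTC-8: 16:31
Step 2 - convert UTC-8 -> UTC-4:
  offset difference: -4 - (-8) = 4 hours
  16 + (4) = 20 -> mod 24 = 20
Result: 20:31 in UTC-4

20:31


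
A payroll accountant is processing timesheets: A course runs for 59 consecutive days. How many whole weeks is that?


Total days: 59
Days per week: 7
Division: 59 / 7 = 8 remainder 3
Complete weeks: 8
Remaining days: 3

8


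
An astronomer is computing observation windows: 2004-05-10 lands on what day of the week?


Date: 2004-05-10
January 1, 2004 is a Thursday
Day of year: 131
Offset from Jan 1: 130 days
130 mod 7 = 4
Result: Monday

Monday


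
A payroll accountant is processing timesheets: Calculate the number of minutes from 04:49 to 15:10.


Start time: 04:49 = 289 minutes from midnight
End time: 15:10 = 910 minutes from midnight
Difference: 910 - 289 = 621 minutes
That is 10 hours and 21 minutes

621


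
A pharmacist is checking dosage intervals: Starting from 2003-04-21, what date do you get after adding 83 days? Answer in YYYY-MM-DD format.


Start: 2003-04-21
Adding 83 days
Days remaining in April: 9
After April: 74 days still to add
May 2003: 31 days, 43 remaining
June 2003: 30 days, 13 remaining
July 2003 has 31 days, need 13
Result: 2003-07-13

2003-07-13


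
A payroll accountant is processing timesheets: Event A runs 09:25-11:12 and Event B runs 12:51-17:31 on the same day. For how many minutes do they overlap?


Interval A: [565, 672] minutes from midnight
Interval B: [771, 1051] minutes from midnight
Overlap start = max(565, 771) = 771
Overlap end = min(672, 1051) = 672
End <= start, so the intervals do not overlap: 0 minutes

0


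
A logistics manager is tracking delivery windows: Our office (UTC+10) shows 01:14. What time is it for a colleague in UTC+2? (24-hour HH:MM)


Local time: 01:14 at UTC+10 (offset 10h)
Target zone: UTC+2 (offset 2h)
Difference: 2 - (10) = -8 hours
Calculation: 1 + (-8) = -7
Wraparound: (-7) mod 24 = 17
Result: 17:14

17:14


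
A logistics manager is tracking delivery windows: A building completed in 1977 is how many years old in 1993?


Birth year: 1977
Current year: 1993
Age = current year - birth year
Age = 1993 - 1977 = 16

16


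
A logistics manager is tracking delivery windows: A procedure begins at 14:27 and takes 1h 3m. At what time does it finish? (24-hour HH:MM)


Start time: 14:27
Adding: 1 hours 3 minutes
Minutes: 27 + 3 = 30
Hours: 14 + 1 + 0 = 15
Result: 15:30

15:30


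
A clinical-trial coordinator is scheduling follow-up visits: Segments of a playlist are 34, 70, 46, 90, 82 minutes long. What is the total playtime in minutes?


Durations: 34, 70, 46, 90, 82
Running sum: 34
+ 70 = 104
+ 46 = 150
+ 90 = 240
+ 82 = 322
Total duration: 322 minutes
That is 5 hours and 22 minutes

322


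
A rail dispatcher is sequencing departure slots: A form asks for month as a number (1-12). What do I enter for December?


Calendar month order:
11. November
12. December <--
December is month number 12

12


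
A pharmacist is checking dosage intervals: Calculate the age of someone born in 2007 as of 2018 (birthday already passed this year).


Birth year: 2007
Current year: 2018
Age = current year - birth year
Age = 2018 - 2007 = 11

11


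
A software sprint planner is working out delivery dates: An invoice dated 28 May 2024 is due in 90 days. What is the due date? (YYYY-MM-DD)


Start: 2024-05-28
Adding 90 days
Days remaining in May: 3
After May: 87 days still to add
June 2024: 30 days, 57 remaining
July 2024: 31 days, 26 remaining
August 2024 has 31 days, need 26
Result: 2024-08-26

2024-08-26


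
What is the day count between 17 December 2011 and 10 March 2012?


Start date: 2011-12-17
End date: 2012-03-10
Dec 2011: +15 days
Jan 2012: +31 days
Feb 2012: +29 days
Mar 2012: +9 days
Total: 84 days

84


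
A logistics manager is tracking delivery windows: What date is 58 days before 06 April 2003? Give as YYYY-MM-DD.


Start: 2003-04-06
Subtracting 58 days
Days already passed in April: 6
After going back through April: 52 more days to subtract
March 2003: 31 days, 21 remaining
February 2003 has 28 days, need 21
Result: 2003-02-07

2003-02-07


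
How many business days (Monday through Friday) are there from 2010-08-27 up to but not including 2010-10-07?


Start: 2010-08-27 (Friday)
End (exclusive): 2010-10-07 (Thursday)
Total calendar days: 41
Full weeks: 41 // 7 = 5 -> 25 weekdays
Remaining 6 days starting on Friday:
  Fri(w), Sat(-), Sun(-), Mon(w), Tue(w), Wed(w) -> 4 weekdays
Total business days: 25 + 4 = 29

29


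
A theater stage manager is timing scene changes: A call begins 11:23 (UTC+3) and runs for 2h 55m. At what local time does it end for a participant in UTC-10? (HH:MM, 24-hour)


Start: 11:23 in UTC+3
Step 1 - add duration:
  minutes: 23 + 55 = 78 (carry 1h)
  hours: 11 + 2 + 1 = 14
  end in UTC+3: 14:18
Step 2 - convert UTC+3 -> UTC-10:
  offset difference: -10 - (3) = -13 hours
  14 + (-13) = 1 -> mod 24 = 1
Result: 01:18 in UTC-10

01:18


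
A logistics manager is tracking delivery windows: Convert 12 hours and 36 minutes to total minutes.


Hours: 12
Extra minutes: 36
Minutes per hour: 60
Hours to minutes: 12 x 60 = 720
Total: 720 + 36 = 756

756


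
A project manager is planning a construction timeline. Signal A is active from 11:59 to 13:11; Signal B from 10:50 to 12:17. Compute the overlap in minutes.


Interval A: [719, 791] minutes from midnight
Interval B: [650, 737] minutes from midnight
Overlap start = max(719, 650) = 719
Overlap end = min(791, 737) = 737
Overlap = 737 - 719 = 18 minutes

18


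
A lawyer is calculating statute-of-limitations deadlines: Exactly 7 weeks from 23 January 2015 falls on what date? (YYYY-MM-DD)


Start: 2015-01-23
Weeks to add: 7
Convert to days: 7 x 7 = 49 days
Add 49 days to 2015-01-23
Result: 2015-03-13

2015-03-13


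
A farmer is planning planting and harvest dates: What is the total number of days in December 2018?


Month: December
Year: 2018
December is a 31-day month
Total: 31 days

31


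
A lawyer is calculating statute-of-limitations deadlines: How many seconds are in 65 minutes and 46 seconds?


Minutes: 65
Extra seconds: 46
Seconds per minute: 60
Minutes to seconds: 65 x 60 = 3900
Total: 3900 + 46 = 3946

3946


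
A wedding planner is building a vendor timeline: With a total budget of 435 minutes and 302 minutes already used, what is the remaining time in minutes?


Total budget: 435 minutes
Time used: 302 minutes
Remaining: 435 - 302 = 133 minutes
Percent used: 69.4%
Percent remaining: 30.6%

133


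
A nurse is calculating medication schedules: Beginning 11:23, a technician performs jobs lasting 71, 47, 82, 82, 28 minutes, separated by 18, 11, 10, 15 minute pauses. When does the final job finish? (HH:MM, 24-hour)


Start: 11:23 = 683 min from midnight
  after task 1 (71 min): 12:34
  after break (18 min): 12:52
  after task 2 (47 min): 13:39
  after break (11 min): 13:50
  after task 3 (82 min): 15:12
  after break (10 min): 15:22
  after task 4 (82 min): 16:44
  after break (15 min): 16:59
  after task 5 (28 min): 17:27
Total elapsed: 364 minutes
End time: 17:27

17:27


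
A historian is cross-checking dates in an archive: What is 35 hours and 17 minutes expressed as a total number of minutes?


Hours: 35
Minutes: 17
Convert hours to minutes: 35 x 60 = 2100
Add remaining minutes: 2100 + 17 = 2117

2117


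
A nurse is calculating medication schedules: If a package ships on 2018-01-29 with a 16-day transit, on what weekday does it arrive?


Start: 2018-01-29 (Monday)
Step 1 - find target date: add 16 days
  2018-01-29 + 16 days = 2018-02-14
Step 2 - day of week:
  16 mod 7 = 2
  Monday + 2 days -> Wednesday
Result: Wednesday (2018-02-14)

Wednesday


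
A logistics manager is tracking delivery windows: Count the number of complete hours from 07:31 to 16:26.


Start: 07:31
End: 16:26
Hour difference: 16 - 7 = 9 hours
Minute difference: 26 - 31 = -5 minutes
Total minutes: 535
Complete hours: 535 / 60 = 8 (remainder 55)

8


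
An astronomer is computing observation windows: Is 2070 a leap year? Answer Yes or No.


Year: 2070
Divisible by 4? 2070 / 4 = 517.5 -> No
Not divisible by 4, so NOT a leap year

No


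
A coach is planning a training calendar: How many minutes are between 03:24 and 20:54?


Start time: 03:24 = 204 minutes from midnight
End time: 20:54 = 1254 minutes from midnight
Difference: 1254 - 204 = 1050 minutes
That is 17 hours and 30 minutes

1050


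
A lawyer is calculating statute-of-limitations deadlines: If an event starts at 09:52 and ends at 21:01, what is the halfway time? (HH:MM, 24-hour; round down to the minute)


Start time: 09:52 = 592 minutes from midnight
End time: 21:01 = 1261 minutes from midnight
Sum: 592 + 1261 = 1853
Midpoint: 1853 / 2 = 926 minutes
Convert: 926 / 60 = 15 hours, 26 minutes
Result: 15:26

15:26


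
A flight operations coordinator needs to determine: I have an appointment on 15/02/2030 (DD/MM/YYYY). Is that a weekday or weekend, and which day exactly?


Date: 2030-02-15
January 1, 2030 is a Tuesday
Day of year: 46
Offset from Jan 1: 45 days
45 mod 7 = 3
Result: Friday

Friday


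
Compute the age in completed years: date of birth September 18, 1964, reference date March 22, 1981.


Birth: 1964-09-18
Reference: 1981-03-22
Year difference: 1981 - 1964 = 17
Has birthday (09-18) occurred by 03-22? No
Birthday not yet reached this year -> subtract 1
Age in full years: 16

16


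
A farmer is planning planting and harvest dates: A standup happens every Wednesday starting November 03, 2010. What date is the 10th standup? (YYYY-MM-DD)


First occurrence: 2010-11-03 (occurrence 1)
Each occurrence is 7 days after the previous.
Occurrence 10 is 9 weeks after the first.
9 weeks = 63 days
2010-11-03 + 63 days = 2011-01-05

2011-01-05


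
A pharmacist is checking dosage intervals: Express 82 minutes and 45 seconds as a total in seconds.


Minutes: 82
Seconds: 45
Convert minutes to seconds: 82 x 60 = 4920
Add remaining seconds: 4920 + 45 = 4965

4965


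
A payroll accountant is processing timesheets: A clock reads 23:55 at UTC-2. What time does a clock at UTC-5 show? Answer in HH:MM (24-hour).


Local time: 23:55 at UTC-2 (offset -2h)
Target zone: UTC-5 (offset -5h)
Difference: -5 - (-2) = -3 hours
Calculation: 23 + (-3) = 20
Result: 20:55

20:55


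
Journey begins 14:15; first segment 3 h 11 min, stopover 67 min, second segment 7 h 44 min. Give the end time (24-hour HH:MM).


Depart: 14:15
Leg 1: +191 min -> 17:26
Layover: +67 min -> 18:33
Leg 2: +464 min -> 02:17
Total travel: 722 minutes = 12h 2m
Arrival: 02:17

02:17


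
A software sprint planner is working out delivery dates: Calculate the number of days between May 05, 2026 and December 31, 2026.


Start: May 05, 2026
End: December 31, 2026
Days left in May: 26
June: 30
July: 31
August: 31
September: 30
... plus remaining months
Sum of remaining months: 214
Total: 26 + 214 = 240

240


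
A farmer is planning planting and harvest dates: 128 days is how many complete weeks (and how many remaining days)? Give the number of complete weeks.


Total days: 128
Days per week: 7
Division: 128 / 7 = 18 remainder 2
Complete weeks: 18
Remaining days: 2

18


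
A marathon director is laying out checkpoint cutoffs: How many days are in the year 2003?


Year: 2003
Check leap year rules:
Divisible by 4? No
2003 is not a leap year
Days: 365

365


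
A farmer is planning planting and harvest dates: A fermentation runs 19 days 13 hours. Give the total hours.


Days: 19
Extra hours: 13
Hours per day: 24
Days to hours: 19 x 24 = 456
Total: 456 + 13 = 469

469


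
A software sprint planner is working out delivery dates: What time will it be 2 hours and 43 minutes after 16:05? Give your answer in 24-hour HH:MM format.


Start time: 16:05
Adding: 2 hours 43 minutes
Minutes: 5 + 43 = 48
Hours: 16 + 2 + 0 = 18
Result: 18:48

18:48


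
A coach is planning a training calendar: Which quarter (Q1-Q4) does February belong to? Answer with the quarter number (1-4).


Month: February (month 2)
Q1: January-March (months 1-3)
Q2: April-June (months 4-6)
Q3: July-September (months 7-9)
Q4: October-December (months 10-12)
Month 2 falls in Q1

1


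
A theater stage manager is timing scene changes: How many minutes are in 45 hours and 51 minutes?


Hours: 45
Minutes: 51
Convert hours to minutes: 45 x 60 = 2700
Add remaining minutes: 2700 + 51 = 2751

2751


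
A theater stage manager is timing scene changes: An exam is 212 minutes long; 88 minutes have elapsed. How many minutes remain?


Total budget: 212 minutes
Time used: 88 minutes
Remaining: 212 - 88 = 124 minutes
Percent used: 41.5%
Percent remaining: 58.5%

124


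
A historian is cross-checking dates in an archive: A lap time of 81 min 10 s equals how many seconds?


Minutes: 81
Seconds: 10
Convert minutes to seconds: 81 x 60 = 4860
Add remaining seconds: 4860 + 10 = 4870

4870


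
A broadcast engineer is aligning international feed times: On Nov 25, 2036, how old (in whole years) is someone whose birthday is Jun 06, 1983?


Birth: 1983-06-06
Reference: 2036-11-25
Year difference: 2036 - 1983 = 53
Has birthday (06-06) occurred by 11-25? Yes
Age in full years: 53

53


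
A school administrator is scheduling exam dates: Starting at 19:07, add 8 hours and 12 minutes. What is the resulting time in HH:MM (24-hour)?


Start time: 19:07
Adding: 8 hours 12 minutes
Minutes: 7 + 12 = 19
Hours: 19 + 8 + 0 = 27
Hour wraparound: 27 mod 24 = 3
Result: 03:19

03:19


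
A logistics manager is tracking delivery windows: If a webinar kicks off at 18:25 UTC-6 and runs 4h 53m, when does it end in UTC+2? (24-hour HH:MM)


Start: 18:25 in UTC-6
Step 1 - add duration:
  minutes: 25 + 53 = 78 (carry 1h)
  hours: 18 + 4 + 1 = 23
  end in UTC-6: 23:18
Step 2 - convert UTC-6 -> UTC+2:
  offset difference: 2 - (-6) = 8 hours
  23 + (8) = 31 -> mod 24 = 7
Result: 07:18 in UTC+2

07:18


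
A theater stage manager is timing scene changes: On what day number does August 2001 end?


Month: August
Year: 2001
August is a 31-day month
Total: 31 days

31


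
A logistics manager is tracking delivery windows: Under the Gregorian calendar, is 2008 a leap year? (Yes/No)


Year: 2008
Divisible by 4? 2008 / 4 = 502.0 -> Yes
Divisible by 100? 2008 / 100 = 20.08 -> No
Divisible by 4 but not 100, so it IS a leap year

Yes


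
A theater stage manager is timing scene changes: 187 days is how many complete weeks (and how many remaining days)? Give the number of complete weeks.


Total days: 187
Days per week: 7
Division: 187 / 7 = 26 remainder 5
Complete weeks: 26
Remaining days: 5

26


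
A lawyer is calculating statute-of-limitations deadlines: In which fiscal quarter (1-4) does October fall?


Month: October (month 10)
Q1: January-March (months 1-3)
Q2: April-June (months 4-6)
Q3: July-September (months 7-9)
Q4: October-December (months 10-12)
Month 10 falls in Q4

4


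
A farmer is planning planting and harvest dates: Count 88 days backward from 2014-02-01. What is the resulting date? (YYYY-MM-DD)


Start: 2014-02-01
Subtracting 88 days
Days already passed in February: 1
After going back through February: 87 more days to subtract
January 2014: 31 days, 56 remaining
December 2013: 31 days, 25 remaining
November 2013 has 30 days, need 25
Result: 2013-11-05

2013-11-05


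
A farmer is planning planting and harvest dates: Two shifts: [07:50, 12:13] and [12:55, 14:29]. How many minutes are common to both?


Interval A: [470, 733] minutes from midnight
Interval B: [775, 869] minutes from midnight
Overlap start = max(470, 775) = 775
Overlap end = min(733, 869) = 733
End <= start, so the intervals do not overlap: 0 minutes

0


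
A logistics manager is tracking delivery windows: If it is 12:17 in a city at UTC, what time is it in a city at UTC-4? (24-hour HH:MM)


Local time: 12:17 at UTC (offset 0h)
Target zone: UTC-4 (offset -4h)
Difference: -4 - (0) = -4 hours
Calculation: 12 + (-4) = 8
Result: 08:17

08:17


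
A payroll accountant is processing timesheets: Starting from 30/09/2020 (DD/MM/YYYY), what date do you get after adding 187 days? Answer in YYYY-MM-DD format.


Start: 2020-09-30
Adding 187 days
Days remaining in September: 0
After September: 187 days still to add
October 2020: 31 days, 156 remaining
November 2020: 30 days, 126 remaining
December 2020: 31 days, 95 remaining
January 2021: 31 days, 64 remaining
Result: 2021-04-05

2021-04-05


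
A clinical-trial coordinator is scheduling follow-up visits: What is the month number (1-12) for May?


Calendar month order:
4. April
5. May <--
6. June
May is month number 5

5


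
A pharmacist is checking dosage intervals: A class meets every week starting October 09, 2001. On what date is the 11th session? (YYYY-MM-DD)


First occurrence: 2001-10-09 (occurrence 1)
Each occurrence is 7 days after the previous.
Occurrence 11 is 10 weeks after the first.
10 weeks = 70 days
2001-10-09 + 70 days = 2001-12-18

2001-12-18


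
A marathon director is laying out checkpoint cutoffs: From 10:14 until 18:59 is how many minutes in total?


Start time: 10:14 = 614 minutes from midnight
End time: 18:59 = 1139 minutes from midnight
Difference: 1139 - 614 = 525 minutes
That is 8 hours and 45 minutes

525


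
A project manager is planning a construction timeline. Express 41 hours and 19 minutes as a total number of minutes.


Hours: 41
Extra minutes: 19
Minutes per hour: 60
Hours to minutes: 41 x 60 = 2460
Total: 2460 + 19 = 2479

2479


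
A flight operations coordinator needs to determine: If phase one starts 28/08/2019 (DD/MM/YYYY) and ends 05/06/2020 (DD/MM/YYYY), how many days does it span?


Start date: 2019-08-28
End date: 2020-06-05
Aug 2019: +4 days
Sep 2019: +30 days
Oct 2019: +31 days
... (8 more months)
Total: 282 days

282


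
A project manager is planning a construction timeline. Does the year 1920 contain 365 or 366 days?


Year: 1920
Check leap year rules:
Divisible by 4? Yes
Divisible by 100? No
1920 is a leap year
Days: 366

366


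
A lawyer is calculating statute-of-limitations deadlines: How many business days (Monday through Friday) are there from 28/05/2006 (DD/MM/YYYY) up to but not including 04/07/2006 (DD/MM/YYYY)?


Start: 2006-05-28 (Sunday)
End (exclusive): 2006-07-04 (Tuesday)
Total calendar days: 37
Full weeks: 37 // 7 = 5 -> 25 weekdays
Remaining 2 days starting on Sunday:
  Sun(-), Mon(w) -> 1 weekdays
Total business days: 25 + 1 = 26

26


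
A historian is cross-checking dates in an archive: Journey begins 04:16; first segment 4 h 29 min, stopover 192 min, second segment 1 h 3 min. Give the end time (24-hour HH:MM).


Depart: 04:16
Leg 1: +269 min -> 08:45
Layover: +192 min -> 11:57
Leg 2: +63 min -> 13:00
Total travel: 524 minutes = 8h 44m
Arrival: 13:00

13:00


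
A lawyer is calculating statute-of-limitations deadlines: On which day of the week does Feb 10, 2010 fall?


Date: 2010-02-10
January 1, 2010 is a Friday
Day of year: 41
Offset from Jan 1: 40 days
40 mod 7 = 5
Result: Wednesday

Wednesday


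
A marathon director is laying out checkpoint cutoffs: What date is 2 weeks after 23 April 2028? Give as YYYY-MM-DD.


Start: 2028-04-23
Weeks to add: 2
Convert to days: 2 x 7 = 14 days
Add 14 days to 2028-04-23
Result: 2028-05-07

2028-05-07


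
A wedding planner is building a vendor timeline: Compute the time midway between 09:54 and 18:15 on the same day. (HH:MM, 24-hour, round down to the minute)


Start time: 09:54 = 594 minutes from midnight
End time: 18:15 = 1095 minutes from midnight
Sum: 594 + 1095 = 1689
Midpoint: 1689 / 2 = 844 minutes
Convert: 844 / 60 = 14 hours, 4 minutes
Result: 14:04

14:04


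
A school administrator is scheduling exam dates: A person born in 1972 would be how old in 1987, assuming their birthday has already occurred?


Birth year: 1972
Current year: 1987
Age = current year - birth year
Age = 1987 - 1972 = 15

15


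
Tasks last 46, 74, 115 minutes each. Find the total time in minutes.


Durations: 46, 74, 115
Running sum: 46
+ 74 = 120
+ 115 = 235
Total duration: 235 minutes
That is 3 hours and 55 minutes

235


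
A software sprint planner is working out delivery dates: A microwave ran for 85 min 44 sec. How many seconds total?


Minutes: 85
Extra seconds: 44
Seconds per minute: 60
Minutes to seconds: 85 x 60 = 5100
Total: 5100 + 44 = 5144

5144


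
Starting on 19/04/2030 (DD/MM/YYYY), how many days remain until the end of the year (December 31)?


Start: April 19, 2030
End: December 31, 2030
Days left in April: 11
May: 31
June: 30
July: 31
August: 31
... plus remaining months
Sum of remaining months: 245
Total: 11 + 245 = 256

256


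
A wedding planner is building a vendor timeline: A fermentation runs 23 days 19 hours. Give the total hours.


Days: 23
Extra hours: 19
Hours per day: 24
Days to hours: 23 x 24 = 552
Total: 552 + 19 = 571

571


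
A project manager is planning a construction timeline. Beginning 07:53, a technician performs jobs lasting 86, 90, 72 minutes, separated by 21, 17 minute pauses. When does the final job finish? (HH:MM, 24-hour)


Start: 07:53 = 473 min from midnight
  after task 1 (86 min): 09:19
  after break (21 min): 09:40
  after task 2 (90 min): 11:10
  after break (17 min): 11:27
  after task 3 (72 min): 12:39
Total elapsed: 286 minutes
End time: 12:39

12:39


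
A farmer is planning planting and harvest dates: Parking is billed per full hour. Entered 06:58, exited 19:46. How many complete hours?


Start: 06:58
End: 19:46
Hour difference: 19 - 6 = 13 hours
Minute difference: 46 - 58 = -12 minutes
Total minutes: 768
Complete hours: 768 / 60 = 12 (remainder 48)

12


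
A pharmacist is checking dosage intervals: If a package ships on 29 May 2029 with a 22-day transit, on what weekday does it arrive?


Start: 2029-05-29 (Tuesday)
Step 1 - find target date: add 22 days
  2029-05-29 + 22 days = 2029-06-20
Step 2 - day of week:
  22 mod 7 = 1
  Tuesday + 1 days -> Wednesday
Result: Wednesday (2029-06-20)

Wednesday


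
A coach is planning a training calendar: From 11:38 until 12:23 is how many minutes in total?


Start time: 11:38 = 698 minutes from midnight
End time: 12:23 = 743 minutes from midnight
Difference: 743 - 698 = 45 minutes
That is 0 hours and 45 minutes

45


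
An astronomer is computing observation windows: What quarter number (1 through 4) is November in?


Month: November (month 11)
Q1: January-March (months 1-3)
Q2: April-June (months 4-6)
Q3: July-September (months 7-9)
Q4: October-December (months 10-12)
Month 11 falls in Q4

4


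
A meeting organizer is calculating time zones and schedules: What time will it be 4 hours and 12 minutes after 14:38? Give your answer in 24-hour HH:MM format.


Start time: 14:38
Adding: 4 hours 12 minutes
Minutes: 38 + 12 = 50
Hours: 14 + 4 + 0 = 18
Result: 18:50

18:50


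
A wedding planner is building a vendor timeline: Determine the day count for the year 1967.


Year: 1967
Check leap year rules:
Divisible by 4? No
1967 is not a leap year
Days: 365

365


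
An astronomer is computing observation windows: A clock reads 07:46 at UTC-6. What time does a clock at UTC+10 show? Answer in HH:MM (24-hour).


Local time: 07:46 at UTC-6 (offset -6h)
Target zone: UTC+10 (offset 10h)
Difference: 10 - (-6) = 16 hours
Calculation: 7 + (16) = 23
Result: 23:46

23:46


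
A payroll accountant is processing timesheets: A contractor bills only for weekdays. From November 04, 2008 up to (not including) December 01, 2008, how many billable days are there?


Start: 2008-11-04 (Tuesday)
End (exclusive): 2008-12-01 (Monday)
Total calendar days: 27
Full weeks: 27 // 7 = 3 -> 15 weekdays
Remaining 6 days starting on Tuesday:
  Tue(w), Wed(w), Thu(w), Fri(w), Sat(-), Sun(-) -> 4 weekdays
Total business days: 15 + 4 = 19

19


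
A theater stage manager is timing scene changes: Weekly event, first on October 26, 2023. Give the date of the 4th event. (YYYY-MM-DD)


First occurrence: 2023-10-26 (occurrence 1)
Each occurrence is 7 days after the previous.
Occurrence 4 is 3 weeks after the first.
3 weeks = 21 days
2023-10-26 + 21 days = 2023-11-16

2023-11-16
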